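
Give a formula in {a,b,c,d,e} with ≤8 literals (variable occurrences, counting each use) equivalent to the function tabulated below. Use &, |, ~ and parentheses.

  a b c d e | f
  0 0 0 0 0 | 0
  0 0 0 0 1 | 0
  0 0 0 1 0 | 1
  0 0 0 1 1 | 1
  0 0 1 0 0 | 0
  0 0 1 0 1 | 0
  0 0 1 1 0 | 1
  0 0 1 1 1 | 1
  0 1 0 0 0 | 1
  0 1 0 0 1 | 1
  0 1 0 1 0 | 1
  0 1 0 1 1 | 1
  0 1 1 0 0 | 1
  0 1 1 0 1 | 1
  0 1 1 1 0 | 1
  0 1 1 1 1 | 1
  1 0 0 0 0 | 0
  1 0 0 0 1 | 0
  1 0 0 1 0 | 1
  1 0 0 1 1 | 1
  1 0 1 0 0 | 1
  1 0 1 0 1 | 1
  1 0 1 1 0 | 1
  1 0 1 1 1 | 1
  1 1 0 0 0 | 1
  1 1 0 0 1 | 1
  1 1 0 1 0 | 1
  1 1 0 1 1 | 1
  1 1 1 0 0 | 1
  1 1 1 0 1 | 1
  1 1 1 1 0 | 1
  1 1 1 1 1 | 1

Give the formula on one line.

  (d | b) = 00110011111111110011001111111111
  (c | e) = 01011111010111110101111101011111
  ((c | e) & d) = 00010011000100110001001100010011
  (a | b) = 00000000111111111111111111111111
  (c & (a | b)) = 00000000000011110000111100001111
  (((c | e) & d) | (c & (a | b))) = 00010011000111110001111100011111
  ((d | b) | (((c | e) & d) | (c & (a | b)))) = 00110011111111110011111111111111

((d | b) | (((c | e) & d) | (c & (a | b))))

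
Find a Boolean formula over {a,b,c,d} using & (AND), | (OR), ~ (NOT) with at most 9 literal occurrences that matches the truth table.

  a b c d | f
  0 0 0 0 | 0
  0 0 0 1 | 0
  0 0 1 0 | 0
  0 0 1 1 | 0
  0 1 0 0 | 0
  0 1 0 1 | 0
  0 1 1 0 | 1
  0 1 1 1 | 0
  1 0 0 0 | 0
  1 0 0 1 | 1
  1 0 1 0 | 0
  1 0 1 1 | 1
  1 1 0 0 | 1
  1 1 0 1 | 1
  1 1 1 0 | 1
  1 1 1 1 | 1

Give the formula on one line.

  ~a = 1111111100000000
  (~a | d) = 1111111101010101
  (b | d) = 0101111101011111
  ((b | d) & a) = 0000000001011111
  ((~a | d) & ((b | d) & a)) = 0000000001010101
  (c | a) = 0011001111111111
  ~d = 1010101010101010
  (~d & b) = 0000101000001010
  ((c | a) & (~d & b)) = 0000001000001010
  (((~a | d) & ((b | d) & a)) | ((c | a) & (~d & b))) = 0000001001011111

(((~a | d) & ((b | d) & a)) | ((c | a) & (~d & b)))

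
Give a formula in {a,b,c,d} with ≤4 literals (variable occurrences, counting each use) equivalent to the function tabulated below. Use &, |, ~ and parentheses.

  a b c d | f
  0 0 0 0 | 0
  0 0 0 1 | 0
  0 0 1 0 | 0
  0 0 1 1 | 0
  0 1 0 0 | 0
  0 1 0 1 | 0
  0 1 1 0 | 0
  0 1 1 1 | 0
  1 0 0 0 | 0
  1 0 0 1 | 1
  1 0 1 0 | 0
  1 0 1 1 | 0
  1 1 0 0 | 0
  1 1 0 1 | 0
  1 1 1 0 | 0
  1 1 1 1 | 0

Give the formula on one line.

  (a & d) = 0000000001010101
  ~c = 1100110011001100
  ~b = 1111000011110000
  (~c & ~b) = 1100000011000000
  ((a & d) & (~c & ~b)) = 0000000001000000

((a & d) & (~c & ~b))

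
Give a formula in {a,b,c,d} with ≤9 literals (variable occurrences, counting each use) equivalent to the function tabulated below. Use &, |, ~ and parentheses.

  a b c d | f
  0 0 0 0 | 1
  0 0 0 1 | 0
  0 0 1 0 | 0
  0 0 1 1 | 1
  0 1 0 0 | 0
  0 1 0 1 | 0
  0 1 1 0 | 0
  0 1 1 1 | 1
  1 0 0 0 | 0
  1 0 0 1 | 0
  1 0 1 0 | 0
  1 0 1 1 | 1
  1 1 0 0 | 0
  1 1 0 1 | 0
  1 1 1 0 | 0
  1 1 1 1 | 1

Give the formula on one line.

((~a | d) & ((d | (~b & (~c | a))) & (c | ~d)))

  ~a = 1111111100000000
  (~a | d) = 1111111101010101
  ~b = 1111000011110000
  ~c = 1100110011001100
  (~c | a) = 1100110011111111
  (~b & (~c | a)) = 1100000011110000
  (d | (~b & (~c | a))) = 1101010111110101
  ~d = 1010101010101010
  (c | ~d) = 1011101110111011
  ((d | (~b & (~c | a))) & (c | ~d)) = 1001000110110001
  ((~a | d) & ((d | (~b & (~c | a))) & (c | ~d))) = 1001000100010001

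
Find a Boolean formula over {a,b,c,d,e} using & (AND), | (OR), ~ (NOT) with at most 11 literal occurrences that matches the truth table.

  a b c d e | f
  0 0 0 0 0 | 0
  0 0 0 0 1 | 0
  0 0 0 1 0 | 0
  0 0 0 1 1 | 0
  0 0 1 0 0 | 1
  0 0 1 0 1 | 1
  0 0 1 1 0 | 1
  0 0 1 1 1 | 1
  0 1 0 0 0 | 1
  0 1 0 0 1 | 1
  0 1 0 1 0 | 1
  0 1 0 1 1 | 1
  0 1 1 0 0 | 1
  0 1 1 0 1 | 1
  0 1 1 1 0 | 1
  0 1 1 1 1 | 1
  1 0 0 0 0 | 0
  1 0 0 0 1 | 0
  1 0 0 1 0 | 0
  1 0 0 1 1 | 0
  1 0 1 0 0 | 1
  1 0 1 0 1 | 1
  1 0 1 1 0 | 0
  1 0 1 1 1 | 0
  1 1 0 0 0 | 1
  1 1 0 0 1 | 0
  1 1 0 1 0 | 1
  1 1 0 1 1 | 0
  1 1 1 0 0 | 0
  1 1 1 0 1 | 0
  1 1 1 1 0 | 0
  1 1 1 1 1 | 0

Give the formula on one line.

(((b | (~d & c)) | (~a & c)) & ((~c & ~e) | (~a | ~b)))

  ~d = 11001100110011001100110011001100
  (~d & c) = 00001100000011000000110000001100
  (b | (~d & c)) = 00001100111111110000110011111111
  ~a = 11111111111111110000000000000000
  (~a & c) = 00001111000011110000000000000000
  ((b | (~d & c)) | (~a & c)) = 00001111111111110000110011111111
  ~c = 11110000111100001111000011110000
  ~e = 10101010101010101010101010101010
  (~c & ~e) = 10100000101000001010000010100000
  ~b = 11111111000000001111111100000000
  (~a | ~b) = 11111111111111111111111100000000
  ((~c & ~e) | (~a | ~b)) = 11111111111111111111111110100000
  (((b | (~d & c)) | (~a & c)) & ((~c & ~e) | (~a | ~b))) = 00001111111111110000110010100000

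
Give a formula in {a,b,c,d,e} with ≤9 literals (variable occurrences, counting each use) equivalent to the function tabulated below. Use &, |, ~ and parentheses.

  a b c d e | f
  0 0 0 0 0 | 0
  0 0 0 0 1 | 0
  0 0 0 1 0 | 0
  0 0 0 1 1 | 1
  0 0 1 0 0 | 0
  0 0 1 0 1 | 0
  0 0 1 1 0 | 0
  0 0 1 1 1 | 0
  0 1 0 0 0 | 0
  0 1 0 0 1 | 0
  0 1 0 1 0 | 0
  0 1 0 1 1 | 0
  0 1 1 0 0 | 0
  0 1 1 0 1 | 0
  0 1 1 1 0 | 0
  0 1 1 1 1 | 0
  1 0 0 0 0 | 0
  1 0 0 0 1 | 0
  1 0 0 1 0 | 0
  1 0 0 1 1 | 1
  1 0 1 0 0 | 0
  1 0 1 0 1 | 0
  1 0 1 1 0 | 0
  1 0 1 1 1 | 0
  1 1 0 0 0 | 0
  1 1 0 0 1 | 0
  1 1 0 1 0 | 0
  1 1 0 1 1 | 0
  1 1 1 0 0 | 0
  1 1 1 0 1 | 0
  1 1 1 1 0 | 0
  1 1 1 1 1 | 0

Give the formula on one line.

  ~b = 11111111000000001111111100000000
  (c | e) = 01011111010111110101111101011111
  (~b & (c | e)) = 01011111000000000101111100000000
  ~c = 11110000111100001111000011110000
  (e & ~c) = 01010000010100000101000001010000
  (d & (e & ~c)) = 00010000000100000001000000010000
  ((~b & (c | e)) & (d & (e & ~c))) = 00010000000000000001000000000000

((~b & (c | e)) & (d & (e & ~c)))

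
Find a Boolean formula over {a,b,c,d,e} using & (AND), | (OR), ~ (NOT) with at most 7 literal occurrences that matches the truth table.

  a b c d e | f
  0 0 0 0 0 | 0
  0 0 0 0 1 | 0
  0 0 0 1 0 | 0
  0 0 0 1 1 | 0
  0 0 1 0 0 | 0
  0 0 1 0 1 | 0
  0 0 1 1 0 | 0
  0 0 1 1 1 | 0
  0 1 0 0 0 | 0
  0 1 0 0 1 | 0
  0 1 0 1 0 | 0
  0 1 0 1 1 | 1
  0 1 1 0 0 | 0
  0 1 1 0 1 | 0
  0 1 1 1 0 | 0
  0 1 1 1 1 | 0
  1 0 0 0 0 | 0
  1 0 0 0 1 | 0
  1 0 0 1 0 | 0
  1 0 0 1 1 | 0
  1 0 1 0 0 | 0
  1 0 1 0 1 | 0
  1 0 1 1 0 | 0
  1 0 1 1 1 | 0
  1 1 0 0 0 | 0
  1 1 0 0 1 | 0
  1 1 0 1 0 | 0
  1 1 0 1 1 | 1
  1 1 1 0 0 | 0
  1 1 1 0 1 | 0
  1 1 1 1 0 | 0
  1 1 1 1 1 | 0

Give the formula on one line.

  ~c = 11110000111100001111000011110000
  (e & ~c) = 01010000010100000101000001010000
  (b & (e & ~c)) = 00000000010100000000000001010000
  ((b & (e & ~c)) & d) = 00000000000100000000000000010000

((b & (e & ~c)) & d)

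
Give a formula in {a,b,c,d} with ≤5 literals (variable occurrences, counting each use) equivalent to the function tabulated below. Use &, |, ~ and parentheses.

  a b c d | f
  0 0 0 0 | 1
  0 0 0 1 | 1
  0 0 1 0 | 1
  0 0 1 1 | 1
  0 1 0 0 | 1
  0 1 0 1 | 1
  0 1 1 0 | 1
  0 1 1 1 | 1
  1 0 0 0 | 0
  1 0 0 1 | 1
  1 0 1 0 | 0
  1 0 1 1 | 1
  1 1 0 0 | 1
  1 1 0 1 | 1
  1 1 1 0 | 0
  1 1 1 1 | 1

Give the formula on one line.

  ~c = 1100110011001100
  (b & ~c) = 0000110000001100
  ~a = 1111111100000000
  (d | ~a) = 1111111101010101
  ((b & ~c) | (d | ~a)) = 1111111101011101

((b & ~c) | (d | ~a))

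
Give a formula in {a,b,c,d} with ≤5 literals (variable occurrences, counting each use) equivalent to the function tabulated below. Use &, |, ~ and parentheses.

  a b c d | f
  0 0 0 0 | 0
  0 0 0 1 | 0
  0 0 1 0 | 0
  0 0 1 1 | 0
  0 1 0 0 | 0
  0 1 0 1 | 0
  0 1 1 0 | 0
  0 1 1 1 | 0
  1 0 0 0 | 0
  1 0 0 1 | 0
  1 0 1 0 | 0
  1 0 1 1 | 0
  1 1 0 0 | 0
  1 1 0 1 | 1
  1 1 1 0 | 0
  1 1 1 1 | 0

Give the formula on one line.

((d & (a & b)) & (~d | ~c))

  (a & b) = 0000000000001111
  (d & (a & b)) = 0000000000000101
  ~d = 1010101010101010
  ~c = 1100110011001100
  (~d | ~c) = 1110111011101110
  ((d & (a & b)) & (~d | ~c)) = 0000000000000100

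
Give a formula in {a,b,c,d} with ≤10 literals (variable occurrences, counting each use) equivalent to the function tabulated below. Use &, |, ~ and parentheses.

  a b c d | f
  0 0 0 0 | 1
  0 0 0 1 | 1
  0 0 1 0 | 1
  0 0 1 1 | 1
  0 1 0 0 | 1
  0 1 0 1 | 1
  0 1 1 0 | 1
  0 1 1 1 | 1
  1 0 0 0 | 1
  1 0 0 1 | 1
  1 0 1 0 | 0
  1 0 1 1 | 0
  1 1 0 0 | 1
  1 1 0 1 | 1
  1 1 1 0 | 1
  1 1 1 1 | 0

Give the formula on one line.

  ~c = 1100110011001100
  (~c & a) = 0000000011001100
  ((~c & a) & d) = 0000000001000100
  ~a = 1111111100000000
  (((~c & a) & d) | ~a) = 1111111101000100
  (~c | (((~c & a) & d) | ~a)) = 1111111111001100
  ~d = 1010101010101010
  (c & ~d) = 0010001000100010
  ((c & ~d) & b) = 0000001000000010
  ((~c | (((~c & a) & d) | ~a)) | ((c & ~d) & b)) = 1111111111001110

((~c | (((~c & a) & d) | ~a)) | ((c & ~d) & b))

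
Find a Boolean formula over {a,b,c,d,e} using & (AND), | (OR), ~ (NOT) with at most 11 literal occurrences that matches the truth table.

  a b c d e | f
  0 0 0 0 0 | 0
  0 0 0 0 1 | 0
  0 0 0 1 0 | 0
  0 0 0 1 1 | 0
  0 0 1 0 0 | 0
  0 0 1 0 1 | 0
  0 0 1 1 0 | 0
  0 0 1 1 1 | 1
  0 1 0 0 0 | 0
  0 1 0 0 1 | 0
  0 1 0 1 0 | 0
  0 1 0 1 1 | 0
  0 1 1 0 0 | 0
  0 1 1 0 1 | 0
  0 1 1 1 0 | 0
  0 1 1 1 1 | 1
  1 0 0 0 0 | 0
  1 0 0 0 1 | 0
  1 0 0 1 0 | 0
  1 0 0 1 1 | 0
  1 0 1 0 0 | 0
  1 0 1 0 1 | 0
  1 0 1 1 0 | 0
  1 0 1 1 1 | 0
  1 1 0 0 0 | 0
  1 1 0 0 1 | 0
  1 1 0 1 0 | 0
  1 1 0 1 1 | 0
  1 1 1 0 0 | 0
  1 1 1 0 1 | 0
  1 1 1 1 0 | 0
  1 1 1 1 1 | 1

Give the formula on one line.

(((((~a & b) | e) & (e | ~c)) & (c & d)) & (b | ~a))

  ~a = 11111111111111110000000000000000
  (~a & b) = 00000000111111110000000000000000
  ((~a & b) | e) = 01010101111111110101010101010101
  ~c = 11110000111100001111000011110000
  (e | ~c) = 11110101111101011111010111110101
  (((~a & b) | e) & (e | ~c)) = 01010101111101010101010101010101
  (c & d) = 00000011000000110000001100000011
  ((((~a & b) | e) & (e | ~c)) & (c & d)) = 00000001000000010000000100000001
  (b | ~a) = 11111111111111110000000011111111
  (((((~a & b) | e) & (e | ~c)) & (c & d)) & (b | ~a)) = 00000001000000010000000000000001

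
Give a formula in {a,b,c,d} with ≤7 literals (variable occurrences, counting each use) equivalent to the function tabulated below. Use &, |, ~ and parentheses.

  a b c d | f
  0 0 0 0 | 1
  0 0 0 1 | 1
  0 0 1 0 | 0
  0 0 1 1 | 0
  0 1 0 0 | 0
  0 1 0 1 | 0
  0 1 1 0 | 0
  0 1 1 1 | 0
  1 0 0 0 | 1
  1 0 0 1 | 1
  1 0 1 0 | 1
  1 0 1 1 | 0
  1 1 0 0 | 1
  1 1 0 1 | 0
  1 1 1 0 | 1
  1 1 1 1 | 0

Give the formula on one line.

((~b & ~c) | (a & ~d))

  ~b = 1111000011110000
  ~c = 1100110011001100
  (~b & ~c) = 1100000011000000
  ~d = 1010101010101010
  (a & ~d) = 0000000010101010
  ((~b & ~c) | (a & ~d)) = 1100000011101010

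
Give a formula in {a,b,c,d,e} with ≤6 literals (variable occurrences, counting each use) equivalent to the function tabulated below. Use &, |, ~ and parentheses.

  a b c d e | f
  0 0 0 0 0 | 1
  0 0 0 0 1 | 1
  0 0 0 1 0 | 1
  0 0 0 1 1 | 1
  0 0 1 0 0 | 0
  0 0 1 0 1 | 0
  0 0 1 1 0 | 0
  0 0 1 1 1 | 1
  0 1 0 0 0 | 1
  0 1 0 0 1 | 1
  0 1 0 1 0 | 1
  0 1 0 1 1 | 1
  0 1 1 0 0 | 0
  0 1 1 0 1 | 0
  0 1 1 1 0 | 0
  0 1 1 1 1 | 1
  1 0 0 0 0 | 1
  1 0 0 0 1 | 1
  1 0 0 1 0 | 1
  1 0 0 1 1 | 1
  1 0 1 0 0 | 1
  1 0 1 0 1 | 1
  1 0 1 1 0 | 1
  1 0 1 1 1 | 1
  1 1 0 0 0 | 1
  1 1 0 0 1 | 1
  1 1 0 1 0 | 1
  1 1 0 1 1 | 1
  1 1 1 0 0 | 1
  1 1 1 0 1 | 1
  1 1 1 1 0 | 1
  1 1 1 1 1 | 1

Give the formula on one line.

(((e & d) | ~c) | ((b | c) & a))

  (e & d) = 00010001000100010001000100010001
  ~c = 11110000111100001111000011110000
  ((e & d) | ~c) = 11110001111100011111000111110001
  (b | c) = 00001111111111110000111111111111
  ((b | c) & a) = 00000000000000000000111111111111
  (((e & d) | ~c) | ((b | c) & a)) = 11110001111100011111111111111111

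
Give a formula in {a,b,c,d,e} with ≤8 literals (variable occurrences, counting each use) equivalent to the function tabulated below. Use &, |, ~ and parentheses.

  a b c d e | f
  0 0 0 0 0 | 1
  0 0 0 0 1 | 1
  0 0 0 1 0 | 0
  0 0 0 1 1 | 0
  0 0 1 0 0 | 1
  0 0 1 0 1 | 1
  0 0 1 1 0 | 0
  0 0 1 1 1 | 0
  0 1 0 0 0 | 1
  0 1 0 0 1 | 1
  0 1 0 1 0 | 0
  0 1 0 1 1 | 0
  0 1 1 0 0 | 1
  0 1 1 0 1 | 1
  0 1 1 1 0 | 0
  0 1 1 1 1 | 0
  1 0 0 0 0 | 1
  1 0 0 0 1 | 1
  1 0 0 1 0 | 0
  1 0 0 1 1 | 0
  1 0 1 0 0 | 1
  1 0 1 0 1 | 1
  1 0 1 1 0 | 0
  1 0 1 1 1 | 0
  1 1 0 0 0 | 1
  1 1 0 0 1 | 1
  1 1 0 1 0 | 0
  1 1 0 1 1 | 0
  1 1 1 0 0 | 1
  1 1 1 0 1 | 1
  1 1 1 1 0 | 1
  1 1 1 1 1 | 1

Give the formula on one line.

  ~d = 11001100110011001100110011001100
  (d & b) = 00000000001100110000000000110011
  ~c = 11110000111100001111000011110000
  (a | ~c) = 11110000111100001111111111111111
  ((a | ~c) & c) = 00000000000000000000111100001111
  ((d & b) & ((a | ~c) & c)) = 00000000000000000000000000000011
  (~d | ((d & b) & ((a | ~c) & c))) = 11001100110011001100110011001111

(~d | ((d & b) & ((a | ~c) & c)))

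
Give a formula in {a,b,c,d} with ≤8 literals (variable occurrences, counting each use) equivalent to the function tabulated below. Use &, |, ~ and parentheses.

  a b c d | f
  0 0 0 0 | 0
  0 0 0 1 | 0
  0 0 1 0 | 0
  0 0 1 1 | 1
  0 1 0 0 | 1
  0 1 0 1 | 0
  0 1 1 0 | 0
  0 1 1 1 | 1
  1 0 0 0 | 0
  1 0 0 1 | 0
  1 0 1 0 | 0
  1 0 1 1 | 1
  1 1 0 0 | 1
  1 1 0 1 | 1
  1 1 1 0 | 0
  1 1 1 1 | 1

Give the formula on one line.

(((c & d) | (b & (~d & ~c))) | ((a & b) & d))

  (c & d) = 0001000100010001
  ~d = 1010101010101010
  ~c = 1100110011001100
  (~d & ~c) = 1000100010001000
  (b & (~d & ~c)) = 0000100000001000
  ((c & d) | (b & (~d & ~c))) = 0001100100011001
  (a & b) = 0000000000001111
  ((a & b) & d) = 0000000000000101
  (((c & d) | (b & (~d & ~c))) | ((a & b) & d)) = 0001100100011101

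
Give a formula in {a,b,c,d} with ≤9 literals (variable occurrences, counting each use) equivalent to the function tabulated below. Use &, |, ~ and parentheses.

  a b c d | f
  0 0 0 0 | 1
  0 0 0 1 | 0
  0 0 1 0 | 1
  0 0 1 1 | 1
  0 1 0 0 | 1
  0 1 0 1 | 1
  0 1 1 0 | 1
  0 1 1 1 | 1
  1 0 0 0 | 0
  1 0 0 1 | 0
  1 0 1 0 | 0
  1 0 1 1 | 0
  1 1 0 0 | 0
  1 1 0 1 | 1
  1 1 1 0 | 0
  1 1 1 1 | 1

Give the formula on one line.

((~a & ((~d | c) | ((b | ~a) & (~d | a)))) | (d & b))

  ~a = 1111111100000000
  ~d = 1010101010101010
  (~d | c) = 1011101110111011
  (b | ~a) = 1111111100001111
  (~d | a) = 1010101011111111
  ((b | ~a) & (~d | a)) = 1010101000001111
  ((~d | c) | ((b | ~a) & (~d | a))) = 1011101110111111
  (~a & ((~d | c) | ((b | ~a) & (~d | a)))) = 1011101100000000
  (d & b) = 0000010100000101
  ((~a & ((~d | c) | ((b | ~a) & (~d | a)))) | (d & b)) = 1011111100000101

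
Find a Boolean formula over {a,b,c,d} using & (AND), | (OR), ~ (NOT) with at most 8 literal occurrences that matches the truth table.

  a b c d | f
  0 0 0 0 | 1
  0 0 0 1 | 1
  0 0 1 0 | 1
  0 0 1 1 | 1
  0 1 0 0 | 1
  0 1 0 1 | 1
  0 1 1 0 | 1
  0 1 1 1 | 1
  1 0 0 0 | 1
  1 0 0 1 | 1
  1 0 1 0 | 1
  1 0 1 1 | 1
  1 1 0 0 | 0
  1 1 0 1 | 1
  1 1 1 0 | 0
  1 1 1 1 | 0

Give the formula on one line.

  (a & b) = 0000000000001111
  ~c = 1100110011001100
  ((a & b) & ~c) = 0000000000001100
  (d & ((a & b) & ~c)) = 0000000000000100
  ~a = 1111111100000000
  ((d & ((a & b) & ~c)) | ~a) = 1111111100000100
  ~b = 1111000011110000
  (a & ~b) = 0000000011110000
  (((d & ((a & b) & ~c)) | ~a) | (a & ~b)) = 1111111111110100

(((d & ((a & b) & ~c)) | ~a) | (a & ~b))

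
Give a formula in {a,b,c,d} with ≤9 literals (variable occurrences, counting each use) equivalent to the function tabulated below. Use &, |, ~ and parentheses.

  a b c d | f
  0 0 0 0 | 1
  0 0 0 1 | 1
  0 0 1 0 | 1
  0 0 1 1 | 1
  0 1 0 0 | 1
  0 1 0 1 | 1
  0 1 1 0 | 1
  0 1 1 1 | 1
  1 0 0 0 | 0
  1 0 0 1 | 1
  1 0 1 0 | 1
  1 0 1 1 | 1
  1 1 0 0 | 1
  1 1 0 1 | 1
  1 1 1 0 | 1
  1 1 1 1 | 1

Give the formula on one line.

  ~a = 1111111100000000
  (~a | d) = 1111111101010101
  (~a & d) = 0101010100000000
  ~d = 1010101010101010
  (~d & b) = 0000101000001010
  ((~d & b) & a) = 0000000000001010
  ((~a & d) | ((~d & b) & a)) = 0101010100001010
  ((~a | d) | ((~a & d) | ((~d & b) & a))) = 1111111101011111
  (c | ((~a | d) | ((~a & d) | ((~d & b) & a)))) = 1111111101111111

(c | ((~a | d) | ((~a & d) | ((~d & b) & a))))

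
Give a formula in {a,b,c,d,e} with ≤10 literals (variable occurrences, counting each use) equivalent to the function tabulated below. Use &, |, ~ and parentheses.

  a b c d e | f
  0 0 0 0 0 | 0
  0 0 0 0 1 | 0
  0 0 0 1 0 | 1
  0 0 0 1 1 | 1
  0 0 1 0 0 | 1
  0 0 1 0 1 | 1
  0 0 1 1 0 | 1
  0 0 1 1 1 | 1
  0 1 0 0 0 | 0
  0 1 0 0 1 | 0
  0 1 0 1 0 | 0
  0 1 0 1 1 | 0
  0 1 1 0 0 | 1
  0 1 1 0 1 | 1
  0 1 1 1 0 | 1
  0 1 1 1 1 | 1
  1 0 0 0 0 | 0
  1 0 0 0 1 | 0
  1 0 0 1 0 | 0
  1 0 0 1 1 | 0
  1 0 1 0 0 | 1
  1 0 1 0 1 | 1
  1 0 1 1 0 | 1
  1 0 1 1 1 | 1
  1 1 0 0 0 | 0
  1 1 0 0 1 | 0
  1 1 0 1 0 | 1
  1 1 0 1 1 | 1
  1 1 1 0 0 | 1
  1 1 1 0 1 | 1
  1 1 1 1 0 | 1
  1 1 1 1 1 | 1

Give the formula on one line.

((c | ((d & b) | ~a)) & ((~b & d) | (c | (~c & a))))

  (d & b) = 00000000001100110000000000110011
  ~a = 11111111111111110000000000000000
  ((d & b) | ~a) = 11111111111111110000000000110011
  (c | ((d & b) | ~a)) = 11111111111111110000111100111111
  ~b = 11111111000000001111111100000000
  (~b & d) = 00110011000000000011001100000000
  ~c = 11110000111100001111000011110000
  (~c & a) = 00000000000000001111000011110000
  (c | (~c & a)) = 00001111000011111111111111111111
  ((~b & d) | (c | (~c & a))) = 00111111000011111111111111111111
  ((c | ((d & b) | ~a)) & ((~b & d) | (c | (~c & a)))) = 00111111000011110000111100111111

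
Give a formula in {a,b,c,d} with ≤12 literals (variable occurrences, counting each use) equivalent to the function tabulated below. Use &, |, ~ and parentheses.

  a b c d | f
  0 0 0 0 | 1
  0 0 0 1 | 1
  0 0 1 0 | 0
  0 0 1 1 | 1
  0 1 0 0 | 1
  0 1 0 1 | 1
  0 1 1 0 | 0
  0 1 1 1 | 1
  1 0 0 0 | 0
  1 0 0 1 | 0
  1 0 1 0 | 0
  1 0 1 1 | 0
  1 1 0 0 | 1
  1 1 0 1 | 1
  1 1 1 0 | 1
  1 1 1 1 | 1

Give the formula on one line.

(((d | (b & ~c)) | ((a & ~d) | ~c)) & (~a | (a & b)))

  ~c = 1100110011001100
  (b & ~c) = 0000110000001100
  (d | (b & ~c)) = 0101110101011101
  ~d = 1010101010101010
  (a & ~d) = 0000000010101010
  ((a & ~d) | ~c) = 1100110011101110
  ((d | (b & ~c)) | ((a & ~d) | ~c)) = 1101110111111111
  ~a = 1111111100000000
  (a & b) = 0000000000001111
  (~a | (a & b)) = 1111111100001111
  (((d | (b & ~c)) | ((a & ~d) | ~c)) & (~a | (a & b))) = 1101110100001111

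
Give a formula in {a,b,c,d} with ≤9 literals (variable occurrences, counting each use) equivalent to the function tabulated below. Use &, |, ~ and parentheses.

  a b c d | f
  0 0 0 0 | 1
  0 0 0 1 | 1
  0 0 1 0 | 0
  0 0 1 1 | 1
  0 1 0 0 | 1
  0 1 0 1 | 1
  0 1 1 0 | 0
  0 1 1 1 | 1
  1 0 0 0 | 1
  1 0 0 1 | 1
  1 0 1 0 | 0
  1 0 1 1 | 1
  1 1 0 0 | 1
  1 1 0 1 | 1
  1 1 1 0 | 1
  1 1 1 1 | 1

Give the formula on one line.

(~c | ((c & d) | ((~c | b) & a)))

  ~c = 1100110011001100
  (c & d) = 0001000100010001
  (~c | b) = 1100111111001111
  ((~c | b) & a) = 0000000011001111
  ((c & d) | ((~c | b) & a)) = 0001000111011111
  (~c | ((c & d) | ((~c | b) & a))) = 1101110111011111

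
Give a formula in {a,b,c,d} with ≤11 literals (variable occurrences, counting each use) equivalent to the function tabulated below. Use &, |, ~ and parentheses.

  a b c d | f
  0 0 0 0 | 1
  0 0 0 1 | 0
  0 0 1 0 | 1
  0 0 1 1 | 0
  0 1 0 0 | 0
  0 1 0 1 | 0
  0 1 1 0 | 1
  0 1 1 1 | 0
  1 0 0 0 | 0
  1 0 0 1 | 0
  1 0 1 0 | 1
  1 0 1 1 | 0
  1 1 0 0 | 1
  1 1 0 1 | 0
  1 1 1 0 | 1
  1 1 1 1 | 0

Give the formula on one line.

((~a & (~d & ~b)) | (~d & ((c | b) & (a | c))))

  ~a = 1111111100000000
  ~d = 1010101010101010
  ~b = 1111000011110000
  (~d & ~b) = 1010000010100000
  (~a & (~d & ~b)) = 1010000000000000
  (c | b) = 0011111100111111
  (a | c) = 0011001111111111
  ((c | b) & (a | c)) = 0011001100111111
  (~d & ((c | b) & (a | c))) = 0010001000101010
  ((~a & (~d & ~b)) | (~d & ((c | b) & (a | c)))) = 1010001000101010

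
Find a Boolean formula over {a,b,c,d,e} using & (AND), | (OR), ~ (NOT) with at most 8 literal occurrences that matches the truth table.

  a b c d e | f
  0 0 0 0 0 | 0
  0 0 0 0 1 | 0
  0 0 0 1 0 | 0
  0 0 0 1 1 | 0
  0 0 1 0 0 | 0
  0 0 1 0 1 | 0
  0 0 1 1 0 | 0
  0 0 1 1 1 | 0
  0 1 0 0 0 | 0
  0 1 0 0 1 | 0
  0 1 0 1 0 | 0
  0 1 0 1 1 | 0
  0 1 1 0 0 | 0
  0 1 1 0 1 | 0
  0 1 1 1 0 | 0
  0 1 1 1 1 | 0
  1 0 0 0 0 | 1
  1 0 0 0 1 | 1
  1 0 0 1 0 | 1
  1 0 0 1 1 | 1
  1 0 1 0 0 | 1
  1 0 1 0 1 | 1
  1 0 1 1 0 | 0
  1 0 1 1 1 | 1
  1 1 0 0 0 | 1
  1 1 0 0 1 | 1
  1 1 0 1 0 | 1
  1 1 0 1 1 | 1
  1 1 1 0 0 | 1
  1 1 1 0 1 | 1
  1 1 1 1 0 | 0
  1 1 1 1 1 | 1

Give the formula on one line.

  ~d = 11001100110011001100110011001100
  ~a = 11111111111111110000000000000000
  (e | ~a) = 11111111111111110101010101010101
  (~d | (e | ~a)) = 11111111111111111101110111011101
  (a & c) = 00000000000000000000111100001111
  ((~d | (e | ~a)) & (a & c)) = 00000000000000000000110100001101
  ~c = 11110000111100001111000011110000
  (~c & a) = 00000000000000001111000011110000
  (((~d | (e | ~a)) & (a & c)) | (~c & a)) = 00000000000000001111110111111101

(((~d | (e | ~a)) & (a & c)) | (~c & a))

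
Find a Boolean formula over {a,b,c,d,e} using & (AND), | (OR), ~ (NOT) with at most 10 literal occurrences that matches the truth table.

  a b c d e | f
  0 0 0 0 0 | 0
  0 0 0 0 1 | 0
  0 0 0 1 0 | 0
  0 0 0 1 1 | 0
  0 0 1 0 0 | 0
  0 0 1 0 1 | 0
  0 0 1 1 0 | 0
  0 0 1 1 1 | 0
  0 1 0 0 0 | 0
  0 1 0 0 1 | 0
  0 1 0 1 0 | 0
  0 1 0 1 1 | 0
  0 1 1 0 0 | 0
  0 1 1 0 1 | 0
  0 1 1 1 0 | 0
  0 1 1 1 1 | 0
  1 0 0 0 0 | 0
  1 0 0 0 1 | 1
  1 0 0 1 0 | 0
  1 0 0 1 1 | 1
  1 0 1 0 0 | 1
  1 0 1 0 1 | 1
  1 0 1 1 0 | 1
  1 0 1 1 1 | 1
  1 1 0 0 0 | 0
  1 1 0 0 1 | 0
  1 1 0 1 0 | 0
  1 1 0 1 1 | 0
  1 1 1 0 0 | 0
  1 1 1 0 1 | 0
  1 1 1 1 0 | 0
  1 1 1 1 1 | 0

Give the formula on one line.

((a & ~b) & (((d | ~b) | ~e) & (c | e)))

  ~b = 11111111000000001111111100000000
  (a & ~b) = 00000000000000001111111100000000
  (d | ~b) = 11111111001100111111111100110011
  ~e = 10101010101010101010101010101010
  ((d | ~b) | ~e) = 11111111101110111111111110111011
  (c | e) = 01011111010111110101111101011111
  (((d | ~b) | ~e) & (c | e)) = 01011111000110110101111100011011
  ((a & ~b) & (((d | ~b) | ~e) & (c | e))) = 00000000000000000101111100000000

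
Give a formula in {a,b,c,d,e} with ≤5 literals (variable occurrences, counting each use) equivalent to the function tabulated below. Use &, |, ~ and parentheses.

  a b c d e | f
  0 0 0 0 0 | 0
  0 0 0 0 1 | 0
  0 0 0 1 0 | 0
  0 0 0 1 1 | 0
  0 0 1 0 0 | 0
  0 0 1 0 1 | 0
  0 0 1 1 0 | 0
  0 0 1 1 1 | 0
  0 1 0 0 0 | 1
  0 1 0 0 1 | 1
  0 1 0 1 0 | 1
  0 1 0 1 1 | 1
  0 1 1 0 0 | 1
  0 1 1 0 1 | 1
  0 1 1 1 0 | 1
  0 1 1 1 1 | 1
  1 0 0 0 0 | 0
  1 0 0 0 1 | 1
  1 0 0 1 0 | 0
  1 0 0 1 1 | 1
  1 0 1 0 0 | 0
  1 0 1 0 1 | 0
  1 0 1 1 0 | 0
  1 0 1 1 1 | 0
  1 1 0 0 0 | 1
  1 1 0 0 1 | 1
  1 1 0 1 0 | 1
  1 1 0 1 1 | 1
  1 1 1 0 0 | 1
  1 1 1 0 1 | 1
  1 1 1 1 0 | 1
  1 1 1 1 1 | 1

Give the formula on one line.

  ~c = 11110000111100001111000011110000
  (a & ~c) = 00000000000000001111000011110000
  ~b = 11111111000000001111111100000000
  (e & ~b) = 01010101000000000101010100000000
  ((a & ~c) & (e & ~b)) = 00000000000000000101000000000000
  (b | ((a & ~c) & (e & ~b))) = 00000000111111110101000011111111

(b | ((a & ~c) & (e & ~b)))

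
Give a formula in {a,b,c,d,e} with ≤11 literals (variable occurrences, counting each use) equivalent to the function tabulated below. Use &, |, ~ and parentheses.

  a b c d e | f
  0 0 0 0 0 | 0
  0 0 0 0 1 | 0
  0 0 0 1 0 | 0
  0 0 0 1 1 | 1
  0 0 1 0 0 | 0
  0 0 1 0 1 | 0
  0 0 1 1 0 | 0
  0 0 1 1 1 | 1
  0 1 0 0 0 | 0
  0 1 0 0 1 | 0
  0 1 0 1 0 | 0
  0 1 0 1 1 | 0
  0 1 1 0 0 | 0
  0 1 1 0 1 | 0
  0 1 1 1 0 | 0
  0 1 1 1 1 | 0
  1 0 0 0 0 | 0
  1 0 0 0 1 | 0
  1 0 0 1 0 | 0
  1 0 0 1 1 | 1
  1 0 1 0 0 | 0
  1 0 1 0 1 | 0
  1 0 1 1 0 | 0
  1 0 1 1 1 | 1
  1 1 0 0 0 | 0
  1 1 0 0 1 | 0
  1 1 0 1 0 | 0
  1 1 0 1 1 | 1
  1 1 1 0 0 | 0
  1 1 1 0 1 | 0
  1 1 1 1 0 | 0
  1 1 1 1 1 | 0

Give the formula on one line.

  ~c = 11110000111100001111000011110000
  (a & ~c) = 00000000000000001111000011110000
  ~b = 11111111000000001111111100000000
  (d & ~b) = 00110011000000000011001100000000
  ((a & ~c) | (d & ~b)) = 00110011000000001111001111110000
  (e & ((a & ~c) | (d & ~b))) = 00010001000000000101000101010000
  ~a = 11111111111111110000000000000000
  ~e = 10101010101010101010101010101010
  (~a & ~e) = 10101010101010100000000000000000
  ((~a & ~e) | d) = 10111011101110110011001100110011
  ((e & ((a & ~c) | (d & ~b))) & ((~a & ~e) | d)) = 00010001000000000001000100010000

((e & ((a & ~c) | (d & ~b))) & ((~a & ~e) | d))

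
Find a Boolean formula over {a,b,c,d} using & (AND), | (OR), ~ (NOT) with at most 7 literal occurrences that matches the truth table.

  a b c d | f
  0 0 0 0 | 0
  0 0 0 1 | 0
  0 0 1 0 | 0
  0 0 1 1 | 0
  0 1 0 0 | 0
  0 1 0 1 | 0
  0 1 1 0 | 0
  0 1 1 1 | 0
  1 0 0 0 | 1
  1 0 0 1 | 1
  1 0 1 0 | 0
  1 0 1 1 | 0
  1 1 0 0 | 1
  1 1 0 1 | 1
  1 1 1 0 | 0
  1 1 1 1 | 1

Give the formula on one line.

(((~c | (~a | d)) & a) & ((c & b) | ~c))

  ~c = 1100110011001100
  ~a = 1111111100000000
  (~a | d) = 1111111101010101
  (~c | (~a | d)) = 1111111111011101
  ((~c | (~a | d)) & a) = 0000000011011101
  (c & b) = 0000001100000011
  ((c & b) | ~c) = 1100111111001111
  (((~c | (~a | d)) & a) & ((c & b) | ~c)) = 0000000011001101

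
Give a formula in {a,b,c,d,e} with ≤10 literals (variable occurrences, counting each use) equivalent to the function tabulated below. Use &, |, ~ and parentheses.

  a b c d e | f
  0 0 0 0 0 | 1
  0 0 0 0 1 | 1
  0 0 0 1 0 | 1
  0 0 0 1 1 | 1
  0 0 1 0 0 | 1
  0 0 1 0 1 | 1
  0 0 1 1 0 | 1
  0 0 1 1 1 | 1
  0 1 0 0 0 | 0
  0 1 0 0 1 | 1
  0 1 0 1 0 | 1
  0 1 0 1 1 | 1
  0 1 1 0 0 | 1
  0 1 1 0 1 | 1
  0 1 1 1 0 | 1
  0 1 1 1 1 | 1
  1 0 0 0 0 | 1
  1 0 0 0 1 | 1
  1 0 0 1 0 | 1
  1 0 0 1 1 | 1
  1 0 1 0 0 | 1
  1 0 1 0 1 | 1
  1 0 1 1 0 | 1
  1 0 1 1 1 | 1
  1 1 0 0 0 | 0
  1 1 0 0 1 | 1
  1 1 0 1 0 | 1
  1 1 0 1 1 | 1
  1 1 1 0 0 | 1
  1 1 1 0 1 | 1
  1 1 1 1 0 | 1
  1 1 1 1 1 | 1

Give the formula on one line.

  (a | d) = 00110011001100111111111111111111
  (b | (a | d)) = 00110011111111111111111111111111
  (e & (b | (a | d))) = 00010001010101010101010101010101
  ~e = 10101010101010101010101010101010
  (b | ~e) = 10101010111111111010101011111111
  ((b | ~e) & c) = 00001010000011110000101000001111
  ((e & (b | (a | d))) | ((b | ~e) & c)) = 00011011010111110101111101011111
  ~b = 11111111000000001111111100000000
  (~b | d) = 11111111001100111111111100110011
  (((e & (b | (a | d))) | ((b | ~e) & c)) | (~b | d)) = 11111111011111111111111101111111

(((e & (b | (a | d))) | ((b | ~e) & c)) | (~b | d))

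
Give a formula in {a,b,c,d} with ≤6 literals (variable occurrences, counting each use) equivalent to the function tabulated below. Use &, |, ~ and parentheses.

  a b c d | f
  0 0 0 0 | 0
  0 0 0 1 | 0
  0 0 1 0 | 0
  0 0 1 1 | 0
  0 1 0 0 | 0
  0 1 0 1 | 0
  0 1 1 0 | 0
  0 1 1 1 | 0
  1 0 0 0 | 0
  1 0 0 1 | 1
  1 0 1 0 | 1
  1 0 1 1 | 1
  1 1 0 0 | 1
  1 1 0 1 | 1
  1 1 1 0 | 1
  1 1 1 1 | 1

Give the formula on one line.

((((d | c) & a) | (d | b)) & a)

  (d | c) = 0111011101110111
  ((d | c) & a) = 0000000001110111
  (d | b) = 0101111101011111
  (((d | c) & a) | (d | b)) = 0101111101111111
  ((((d | c) & a) | (d | b)) & a) = 0000000001111111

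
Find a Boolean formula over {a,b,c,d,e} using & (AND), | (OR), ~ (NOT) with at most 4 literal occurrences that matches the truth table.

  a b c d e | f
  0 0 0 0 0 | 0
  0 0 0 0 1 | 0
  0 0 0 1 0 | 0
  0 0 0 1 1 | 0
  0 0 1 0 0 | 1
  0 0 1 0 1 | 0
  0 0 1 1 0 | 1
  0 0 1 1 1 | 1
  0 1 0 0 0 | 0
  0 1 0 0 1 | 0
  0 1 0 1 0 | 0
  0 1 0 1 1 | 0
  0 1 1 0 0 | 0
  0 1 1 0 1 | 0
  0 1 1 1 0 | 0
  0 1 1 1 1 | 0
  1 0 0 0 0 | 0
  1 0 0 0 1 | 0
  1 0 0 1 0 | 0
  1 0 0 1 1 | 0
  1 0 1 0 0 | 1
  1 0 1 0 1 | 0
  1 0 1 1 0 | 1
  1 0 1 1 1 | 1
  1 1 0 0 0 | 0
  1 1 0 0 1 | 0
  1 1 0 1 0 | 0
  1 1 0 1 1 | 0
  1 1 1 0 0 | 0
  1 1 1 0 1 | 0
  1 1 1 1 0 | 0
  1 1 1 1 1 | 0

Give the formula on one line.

((~e | d) & (c & ~b))

  ~e = 10101010101010101010101010101010
  (~e | d) = 10111011101110111011101110111011
  ~b = 11111111000000001111111100000000
  (c & ~b) = 00001111000000000000111100000000
  ((~e | d) & (c & ~b)) = 00001011000000000000101100000000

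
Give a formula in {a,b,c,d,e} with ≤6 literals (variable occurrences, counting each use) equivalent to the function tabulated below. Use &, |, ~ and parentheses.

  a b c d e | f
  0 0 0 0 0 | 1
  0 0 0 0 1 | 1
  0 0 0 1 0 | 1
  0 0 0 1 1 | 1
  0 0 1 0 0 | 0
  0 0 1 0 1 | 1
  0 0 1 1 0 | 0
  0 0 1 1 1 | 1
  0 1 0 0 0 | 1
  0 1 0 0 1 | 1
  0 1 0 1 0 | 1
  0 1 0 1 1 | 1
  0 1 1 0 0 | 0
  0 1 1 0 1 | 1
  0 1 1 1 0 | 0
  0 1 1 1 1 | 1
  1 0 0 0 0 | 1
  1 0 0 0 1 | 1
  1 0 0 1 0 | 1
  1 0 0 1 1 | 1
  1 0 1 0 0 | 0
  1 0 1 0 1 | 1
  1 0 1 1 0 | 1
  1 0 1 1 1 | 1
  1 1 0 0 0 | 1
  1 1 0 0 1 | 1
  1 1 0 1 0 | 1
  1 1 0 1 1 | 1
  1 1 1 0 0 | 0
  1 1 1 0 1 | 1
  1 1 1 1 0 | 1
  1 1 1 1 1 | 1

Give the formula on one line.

((~c | e) | (d & a))

  ~c = 11110000111100001111000011110000
  (~c | e) = 11110101111101011111010111110101
  (d & a) = 00000000000000000011001100110011
  ((~c | e) | (d & a)) = 11110101111101011111011111110111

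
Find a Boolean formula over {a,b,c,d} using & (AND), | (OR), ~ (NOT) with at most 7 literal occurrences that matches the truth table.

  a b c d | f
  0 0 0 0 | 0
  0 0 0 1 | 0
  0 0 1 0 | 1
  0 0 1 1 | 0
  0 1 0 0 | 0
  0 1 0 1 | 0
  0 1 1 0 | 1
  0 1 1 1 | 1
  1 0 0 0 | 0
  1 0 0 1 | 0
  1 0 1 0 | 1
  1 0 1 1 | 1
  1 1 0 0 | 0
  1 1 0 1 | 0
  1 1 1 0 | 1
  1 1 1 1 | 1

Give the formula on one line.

  ~d = 1010101010101010
  (b | ~d) = 1010111110101111
  ~a = 1111111100000000
  (~a | ~d) = 1111111110101010
  ((~a | ~d) | c) = 1111111110111011
  ((b | ~d) & ((~a | ~d) | c)) = 1010111110101011
  (((b | ~d) & ((~a | ~d) | c)) | a) = 1010111111111111
  (c & (((b | ~d) & ((~a | ~d) | c)) | a)) = 0010001100110011

(c & (((b | ~d) & ((~a | ~d) | c)) | a))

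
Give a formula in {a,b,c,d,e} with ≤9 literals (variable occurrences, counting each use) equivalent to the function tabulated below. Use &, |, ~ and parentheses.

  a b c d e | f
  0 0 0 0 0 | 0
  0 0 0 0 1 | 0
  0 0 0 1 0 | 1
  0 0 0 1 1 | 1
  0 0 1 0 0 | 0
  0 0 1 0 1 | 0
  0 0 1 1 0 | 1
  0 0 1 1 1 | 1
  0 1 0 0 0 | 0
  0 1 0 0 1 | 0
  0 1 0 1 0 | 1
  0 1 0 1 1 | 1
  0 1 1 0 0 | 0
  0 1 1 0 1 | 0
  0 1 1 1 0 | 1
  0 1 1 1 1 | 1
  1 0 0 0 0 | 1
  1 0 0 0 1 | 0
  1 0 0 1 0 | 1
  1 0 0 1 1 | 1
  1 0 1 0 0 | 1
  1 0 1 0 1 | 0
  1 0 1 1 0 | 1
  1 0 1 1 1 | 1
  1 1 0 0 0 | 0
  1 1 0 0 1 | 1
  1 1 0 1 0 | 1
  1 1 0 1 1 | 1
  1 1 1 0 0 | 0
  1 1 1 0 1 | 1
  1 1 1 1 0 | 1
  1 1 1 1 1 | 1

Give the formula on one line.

  ~b = 11111111000000001111111100000000
  (~b | e) = 11111111010101011111111101010101
  ((~b | e) & a) = 00000000000000001111111101010101
  ~e = 10101010101010101010101010101010
  (~e | b) = 10101010111111111010101011111111
  (((~b | e) & a) & (~e | b)) = 00000000000000001010101001010101
  ((((~b | e) & a) & (~e | b)) | d) = 00110011001100111011101101110111

((((~b | e) & a) & (~e | b)) | d)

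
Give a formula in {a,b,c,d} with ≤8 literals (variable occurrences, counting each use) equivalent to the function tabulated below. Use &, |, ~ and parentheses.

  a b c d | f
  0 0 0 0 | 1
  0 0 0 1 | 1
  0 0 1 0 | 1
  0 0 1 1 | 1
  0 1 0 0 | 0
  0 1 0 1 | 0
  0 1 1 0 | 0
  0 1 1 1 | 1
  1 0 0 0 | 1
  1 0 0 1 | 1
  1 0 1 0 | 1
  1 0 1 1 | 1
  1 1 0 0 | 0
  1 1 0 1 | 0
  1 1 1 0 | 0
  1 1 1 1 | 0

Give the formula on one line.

  ~b = 1111000011110000
  (d | ~b) = 1111010111110101
  ~a = 1111111100000000
  (~a & c) = 0011001100000000
  (~b | (~a & c)) = 1111001111110000
  ((d | ~b) & (~b | (~a & c))) = 1111000111110000

((d | ~b) & (~b | (~a & c)))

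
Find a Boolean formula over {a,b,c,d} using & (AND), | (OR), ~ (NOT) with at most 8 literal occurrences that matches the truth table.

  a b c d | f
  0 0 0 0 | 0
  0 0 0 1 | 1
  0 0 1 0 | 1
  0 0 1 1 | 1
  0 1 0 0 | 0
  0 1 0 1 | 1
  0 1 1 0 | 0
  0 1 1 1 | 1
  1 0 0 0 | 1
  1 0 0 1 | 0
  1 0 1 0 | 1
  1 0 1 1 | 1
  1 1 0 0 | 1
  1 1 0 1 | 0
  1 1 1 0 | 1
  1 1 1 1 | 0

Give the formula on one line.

  ~a = 1111111100000000
  (d & ~a) = 0101010100000000
  ~d = 1010101010101010
  (~d & a) = 0000000010101010
  ((d & ~a) | (~d & a)) = 0101010110101010
  ~b = 1111000011110000
  (c & ~b) = 0011000000110000
  (((d & ~a) | (~d & a)) | (c & ~b)) = 0111010110111010

(((d & ~a) | (~d & a)) | (c & ~b))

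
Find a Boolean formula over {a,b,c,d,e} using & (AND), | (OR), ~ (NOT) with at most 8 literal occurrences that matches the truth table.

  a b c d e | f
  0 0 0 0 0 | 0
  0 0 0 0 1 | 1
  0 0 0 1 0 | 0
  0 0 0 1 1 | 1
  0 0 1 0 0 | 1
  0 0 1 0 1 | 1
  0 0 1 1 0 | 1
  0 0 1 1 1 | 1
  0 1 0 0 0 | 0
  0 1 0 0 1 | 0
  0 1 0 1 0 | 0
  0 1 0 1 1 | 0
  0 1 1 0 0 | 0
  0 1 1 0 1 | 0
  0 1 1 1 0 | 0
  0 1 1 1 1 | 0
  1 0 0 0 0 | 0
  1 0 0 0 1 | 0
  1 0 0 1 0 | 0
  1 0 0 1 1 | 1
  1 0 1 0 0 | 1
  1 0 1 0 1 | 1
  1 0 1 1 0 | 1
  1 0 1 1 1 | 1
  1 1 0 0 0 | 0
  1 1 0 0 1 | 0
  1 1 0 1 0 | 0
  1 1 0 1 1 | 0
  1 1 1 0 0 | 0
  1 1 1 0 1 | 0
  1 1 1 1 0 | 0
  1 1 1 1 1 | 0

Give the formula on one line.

  ~b = 11111111000000001111111100000000
  (c | e) = 01011111010111110101111101011111
  (~b & (c | e)) = 01011111000000000101111100000000
  ~a = 11111111111111110000000000000000
  (~a | d) = 11111111111111110011001100110011
  ((~a | d) | b) = 11111111111111110011001111111111
  (c | ((~a | d) | b)) = 11111111111111110011111111111111
  ((~b & (c | e)) & (c | ((~a | d) | b))) = 01011111000000000001111100000000

((~b & (c | e)) & (c | ((~a | d) | b)))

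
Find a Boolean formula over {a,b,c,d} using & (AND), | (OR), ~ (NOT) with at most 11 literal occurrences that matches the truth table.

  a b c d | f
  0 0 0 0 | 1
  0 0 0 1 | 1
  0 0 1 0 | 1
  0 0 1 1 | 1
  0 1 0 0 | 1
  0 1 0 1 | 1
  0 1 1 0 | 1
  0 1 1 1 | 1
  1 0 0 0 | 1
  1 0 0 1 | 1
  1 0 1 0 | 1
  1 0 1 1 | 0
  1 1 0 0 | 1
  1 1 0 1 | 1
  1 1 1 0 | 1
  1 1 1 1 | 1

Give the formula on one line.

  ~c = 1100110011001100
  ~a = 1111111100000000
  ~b = 1111000011110000
  ~d = 1010101010101010
  (~b & ~d) = 1010000010100000
  (c & (~b & ~d)) = 0010000000100000
  (c & ~a) = 0011001100000000
  ((c & ~a) | b) = 0011111100001111
  ((c & (~b & ~d)) | ((c & ~a) | b)) = 0011111100101111
  (~a | ((c & (~b & ~d)) | ((c & ~a) | b))) = 1111111100101111
  (~c | (~a | ((c & (~b & ~d)) | ((c & ~a) | b)))) = 1111111111101111

(~c | (~a | ((c & (~b & ~d)) | ((c & ~a) | b))))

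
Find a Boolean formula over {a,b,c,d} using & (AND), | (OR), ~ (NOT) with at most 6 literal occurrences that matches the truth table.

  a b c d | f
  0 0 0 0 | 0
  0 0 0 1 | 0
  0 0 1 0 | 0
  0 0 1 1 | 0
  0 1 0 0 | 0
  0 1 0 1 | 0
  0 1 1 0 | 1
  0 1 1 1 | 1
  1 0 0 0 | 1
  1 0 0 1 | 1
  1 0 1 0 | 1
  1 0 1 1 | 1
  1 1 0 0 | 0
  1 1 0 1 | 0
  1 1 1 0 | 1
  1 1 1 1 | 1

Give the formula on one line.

  ~b = 1111000011110000
  (~b | c) = 1111001111110011
  (a | b) = 0000111111111111
  ((~b | c) & (a | b)) = 0000001111110011

((~b | c) & (a | b))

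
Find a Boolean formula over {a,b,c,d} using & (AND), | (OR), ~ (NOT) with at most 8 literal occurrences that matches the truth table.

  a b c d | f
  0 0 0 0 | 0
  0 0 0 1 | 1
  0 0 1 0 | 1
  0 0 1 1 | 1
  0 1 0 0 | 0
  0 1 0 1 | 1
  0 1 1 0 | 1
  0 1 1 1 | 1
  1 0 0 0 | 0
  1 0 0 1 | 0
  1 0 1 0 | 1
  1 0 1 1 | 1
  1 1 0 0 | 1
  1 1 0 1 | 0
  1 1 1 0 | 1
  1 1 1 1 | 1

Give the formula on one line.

(c | (((d | ~a) | b) & ((~d & a) | (d & ~a))))

  ~a = 1111111100000000
  (d | ~a) = 1111111101010101
  ((d | ~a) | b) = 1111111101011111
  ~d = 1010101010101010
  (~d & a) = 0000000010101010
  (d & ~a) = 0101010100000000
  ((~d & a) | (d & ~a)) = 0101010110101010
  (((d | ~a) | b) & ((~d & a) | (d & ~a))) = 0101010100001010
  (c | (((d | ~a) | b) & ((~d & a) | (d & ~a)))) = 0111011100111011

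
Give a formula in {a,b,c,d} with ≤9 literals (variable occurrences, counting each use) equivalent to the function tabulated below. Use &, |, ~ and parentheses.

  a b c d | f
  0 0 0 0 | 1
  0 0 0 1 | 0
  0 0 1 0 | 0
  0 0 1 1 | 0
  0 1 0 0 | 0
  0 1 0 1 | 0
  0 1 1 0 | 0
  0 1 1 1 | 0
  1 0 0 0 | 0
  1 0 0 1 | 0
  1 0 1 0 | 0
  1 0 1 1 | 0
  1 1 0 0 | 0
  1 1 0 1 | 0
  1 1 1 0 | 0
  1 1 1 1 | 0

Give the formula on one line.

  ~d = 1010101010101010
  ~b = 1111000011110000
  (~d & ~b) = 1010000010100000
  (a | (~d & ~b)) = 1010000011111111
  ~a = 1111111100000000
  (c | ~a) = 1111111100110011
  ((a | (~d & ~b)) & (c | ~a)) = 1010000000110011
  (~d | ~b) = 1111101011111010
  ~c = 1100110011001100
  ((~d | ~b) & ~c) = 1100100011001000
  (~a & ((~d | ~b) & ~c)) = 1100100000000000
  (((a | (~d & ~b)) & (c | ~a)) & (~a & ((~d | ~b) & ~c))) = 1000000000000000

(((a | (~d & ~b)) & (c | ~a)) & (~a & ((~d | ~b) & ~c)))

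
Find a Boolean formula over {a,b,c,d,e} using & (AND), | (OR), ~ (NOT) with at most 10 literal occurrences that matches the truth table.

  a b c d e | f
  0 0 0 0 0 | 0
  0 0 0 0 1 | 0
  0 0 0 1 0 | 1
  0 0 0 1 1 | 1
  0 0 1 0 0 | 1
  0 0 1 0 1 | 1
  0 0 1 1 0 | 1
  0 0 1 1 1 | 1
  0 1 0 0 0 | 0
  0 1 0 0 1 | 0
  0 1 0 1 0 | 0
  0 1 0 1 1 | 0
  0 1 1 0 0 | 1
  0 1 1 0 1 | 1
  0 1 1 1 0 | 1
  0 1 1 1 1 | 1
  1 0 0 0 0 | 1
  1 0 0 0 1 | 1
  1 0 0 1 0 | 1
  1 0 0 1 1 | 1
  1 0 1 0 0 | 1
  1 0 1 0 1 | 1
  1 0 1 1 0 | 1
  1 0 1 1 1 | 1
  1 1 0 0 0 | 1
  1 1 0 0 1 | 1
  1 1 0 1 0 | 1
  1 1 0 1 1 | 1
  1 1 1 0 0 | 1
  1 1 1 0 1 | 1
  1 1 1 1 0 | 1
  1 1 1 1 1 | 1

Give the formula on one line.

  ~a = 11111111111111110000000000000000
  (~a | e) = 11111111111111110101010101010101
  ((~a | e) & c) = 00001111000011110000010100000101
  (((~a | e) & c) | a) = 00001111000011111111111111111111
  ~b = 11111111000000001111111100000000
  (~b | c) = 11111111000011111111111100001111
  ~c = 11110000111100001111000011110000
  (~c & d) = 00110000001100000011000000110000
  ((~b | c) & (~c & d)) = 00110000000000000011000000000000
  ((((~a | e) & c) | a) | ((~b | c) & (~c & d))) = 00111111000011111111111111111111

((((~a | e) & c) | a) | ((~b | c) & (~c & d)))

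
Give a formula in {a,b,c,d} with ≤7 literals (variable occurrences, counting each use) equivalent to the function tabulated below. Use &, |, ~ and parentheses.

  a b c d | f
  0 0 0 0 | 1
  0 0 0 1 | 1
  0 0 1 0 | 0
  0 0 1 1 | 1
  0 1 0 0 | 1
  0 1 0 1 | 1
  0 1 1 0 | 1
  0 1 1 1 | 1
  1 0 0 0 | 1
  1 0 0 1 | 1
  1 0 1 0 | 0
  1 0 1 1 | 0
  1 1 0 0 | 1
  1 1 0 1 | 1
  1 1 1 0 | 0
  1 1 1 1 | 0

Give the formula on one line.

  ~c = 1100110011001100
  ~a = 1111111100000000
  (~a & d) = 0101010100000000
  (~c | (~a & d)) = 1101110111001100
  ((~c | (~a & d)) & ~a) = 1101110100000000
  (b & ~a) = 0000111100000000
  (((~c | (~a & d)) & ~a) | (b & ~a)) = 1101111100000000
  ((((~c | (~a & d)) & ~a) | (b & ~a)) | ~c) = 1101111111001100

((((~c | (~a & d)) & ~a) | (b & ~a)) | ~c)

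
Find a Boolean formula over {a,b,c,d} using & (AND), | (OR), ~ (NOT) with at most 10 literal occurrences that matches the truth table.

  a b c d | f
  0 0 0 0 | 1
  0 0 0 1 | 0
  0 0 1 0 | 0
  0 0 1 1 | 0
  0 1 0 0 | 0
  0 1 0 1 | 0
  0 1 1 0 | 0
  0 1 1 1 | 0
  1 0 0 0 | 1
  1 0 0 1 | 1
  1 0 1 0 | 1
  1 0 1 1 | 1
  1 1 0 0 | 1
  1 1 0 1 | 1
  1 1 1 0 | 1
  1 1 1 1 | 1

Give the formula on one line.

((a | (~b & ~c)) & (((~b | c) & ~d) | ((b & ~c) | a)))

  ~b = 1111000011110000
  ~c = 1100110011001100
  (~b & ~c) = 1100000011000000
  (a | (~b & ~c)) = 1100000011111111
  (~b | c) = 1111001111110011
  ~d = 1010101010101010
  ((~b | c) & ~d) = 1010001010100010
  (b & ~c) = 0000110000001100
  ((b & ~c) | a) = 0000110011111111
  (((~b | c) & ~d) | ((b & ~c) | a)) = 1010111011111111
  ((a | (~b & ~c)) & (((~b | c) & ~d) | ((b & ~c) | a))) = 1000000011111111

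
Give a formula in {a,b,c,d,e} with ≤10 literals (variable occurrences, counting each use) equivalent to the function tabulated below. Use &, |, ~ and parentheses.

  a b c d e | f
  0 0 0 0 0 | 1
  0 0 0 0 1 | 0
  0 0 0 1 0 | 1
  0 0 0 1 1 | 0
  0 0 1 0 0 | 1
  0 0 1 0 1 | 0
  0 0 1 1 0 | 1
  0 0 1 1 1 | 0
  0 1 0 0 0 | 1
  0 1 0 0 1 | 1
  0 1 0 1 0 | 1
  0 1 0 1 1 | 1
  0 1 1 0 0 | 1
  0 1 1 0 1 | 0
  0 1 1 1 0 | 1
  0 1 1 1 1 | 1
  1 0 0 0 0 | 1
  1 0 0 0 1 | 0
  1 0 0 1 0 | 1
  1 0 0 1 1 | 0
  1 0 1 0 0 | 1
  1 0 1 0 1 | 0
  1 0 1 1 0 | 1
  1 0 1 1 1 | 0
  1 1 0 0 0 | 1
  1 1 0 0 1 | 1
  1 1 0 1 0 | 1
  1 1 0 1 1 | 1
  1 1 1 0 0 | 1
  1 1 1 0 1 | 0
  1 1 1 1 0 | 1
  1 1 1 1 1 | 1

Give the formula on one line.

  (e & b) = 00000000010101010000000001010101
  ~c = 11110000111100001111000011110000
  ((e & b) & ~c) = 00000000010100000000000001010000
  (d & b) = 00000000001100110000000000110011
  (c & (d & b)) = 00000000000000110000000000000011
  ~e = 10101010101010101010101010101010
  ((c & (d & b)) | ~e) = 10101010101010111010101010101011
  (((e & b) & ~c) | ((c & (d & b)) | ~e)) = 10101010111110111010101011111011

(((e & b) & ~c) | ((c & (d & b)) | ~e))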